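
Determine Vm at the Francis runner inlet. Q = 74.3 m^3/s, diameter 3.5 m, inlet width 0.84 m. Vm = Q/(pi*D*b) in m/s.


Vm = 74.3 / (pi * 3.5 * 0.84) = 8.0444 m/s


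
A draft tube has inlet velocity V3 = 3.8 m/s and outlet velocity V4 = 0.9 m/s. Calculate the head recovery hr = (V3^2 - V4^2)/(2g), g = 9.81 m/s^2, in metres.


hr = (3.8^2 - 0.9^2) / (2*9.81) = 0.6947 m


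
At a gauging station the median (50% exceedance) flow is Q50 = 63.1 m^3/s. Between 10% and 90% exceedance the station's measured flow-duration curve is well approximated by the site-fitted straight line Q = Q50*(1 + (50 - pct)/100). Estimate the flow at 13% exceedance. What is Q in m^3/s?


Q = 63.1 * (1 + (50 - 13)/100) = 86.4470 m^3/s


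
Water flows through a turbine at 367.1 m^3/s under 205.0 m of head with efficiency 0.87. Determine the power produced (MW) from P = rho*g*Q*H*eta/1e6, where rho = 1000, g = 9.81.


P = 1000 * 9.81 * 367.1 * 205.0 * 0.87 / 1e6 = 642.2831 MW


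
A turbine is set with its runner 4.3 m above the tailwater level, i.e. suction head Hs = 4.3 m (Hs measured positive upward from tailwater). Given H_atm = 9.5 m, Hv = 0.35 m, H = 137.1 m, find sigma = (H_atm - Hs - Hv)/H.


sigma = (9.5 - 4.3 - 0.35) / 137.1 = 0.0354


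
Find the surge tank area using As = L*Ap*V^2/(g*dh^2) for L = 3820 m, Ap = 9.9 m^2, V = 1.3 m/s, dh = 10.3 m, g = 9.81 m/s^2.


As = 3820 * 9.9 * 1.3^2 / (9.81 * 10.3^2) = 61.4104 m^2


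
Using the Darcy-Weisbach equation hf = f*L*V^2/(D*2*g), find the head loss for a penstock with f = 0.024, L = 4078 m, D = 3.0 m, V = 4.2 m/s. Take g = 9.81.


hf = 0.024 * 4078 * 4.2^2 / (3.0 * 2 * 9.81) = 29.3317 m


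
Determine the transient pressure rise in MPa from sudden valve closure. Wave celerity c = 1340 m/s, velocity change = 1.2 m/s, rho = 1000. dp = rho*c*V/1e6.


dp = 1000 * 1340 * 1.2 / 1e6 = 1.6080 MPa


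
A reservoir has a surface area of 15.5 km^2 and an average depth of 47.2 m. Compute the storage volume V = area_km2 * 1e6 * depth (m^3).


V = 15.5 * 1e6 * 47.2 = 7.3160e+08 m^3


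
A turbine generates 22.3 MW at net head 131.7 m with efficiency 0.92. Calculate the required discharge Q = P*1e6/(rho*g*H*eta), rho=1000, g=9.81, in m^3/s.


Q = 22.3 * 1e6 / (1000 * 9.81 * 131.7 * 0.92) = 18.7613 m^3/s


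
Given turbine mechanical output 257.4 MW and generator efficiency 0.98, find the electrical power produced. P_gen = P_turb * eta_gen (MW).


P_gen = 257.4 * 0.98 = 252.2520 MW


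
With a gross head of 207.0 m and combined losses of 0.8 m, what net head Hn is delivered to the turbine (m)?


Hn = 207.0 - 0.8 = 206.2000 m


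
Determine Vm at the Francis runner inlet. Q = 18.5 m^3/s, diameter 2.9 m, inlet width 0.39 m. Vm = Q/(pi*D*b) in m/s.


Vm = 18.5 / (pi * 2.9 * 0.39) = 5.2067 m/s


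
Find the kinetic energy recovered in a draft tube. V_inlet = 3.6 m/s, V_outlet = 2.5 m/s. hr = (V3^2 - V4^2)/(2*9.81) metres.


hr = (3.6^2 - 2.5^2) / (2*9.81) = 0.3420 m


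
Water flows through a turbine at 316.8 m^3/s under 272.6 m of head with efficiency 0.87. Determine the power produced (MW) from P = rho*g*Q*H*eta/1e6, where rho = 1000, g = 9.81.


P = 1000 * 9.81 * 316.8 * 272.6 * 0.87 / 1e6 = 737.0540 MW


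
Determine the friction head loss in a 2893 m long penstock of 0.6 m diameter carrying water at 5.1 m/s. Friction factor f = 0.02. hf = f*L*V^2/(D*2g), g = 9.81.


hf = 0.02 * 2893 * 5.1^2 / (0.6 * 2 * 9.81) = 127.8405 m


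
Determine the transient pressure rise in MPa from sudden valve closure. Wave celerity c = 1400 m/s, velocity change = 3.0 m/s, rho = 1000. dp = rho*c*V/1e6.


dp = 1000 * 1400 * 3.0 / 1e6 = 4.2000 MPa


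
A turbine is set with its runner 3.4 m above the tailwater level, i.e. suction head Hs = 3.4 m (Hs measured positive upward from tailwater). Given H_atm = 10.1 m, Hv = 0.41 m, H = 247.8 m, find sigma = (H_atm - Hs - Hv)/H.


sigma = (10.1 - 3.4 - 0.41) / 247.8 = 0.0254


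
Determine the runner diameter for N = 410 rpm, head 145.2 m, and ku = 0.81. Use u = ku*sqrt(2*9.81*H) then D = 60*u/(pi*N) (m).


u = 0.81 * sqrt(2*9.81*145.2) = 43.2332 m/s
D = 60 * 43.2332 / (pi * 410) = 2.0139 m


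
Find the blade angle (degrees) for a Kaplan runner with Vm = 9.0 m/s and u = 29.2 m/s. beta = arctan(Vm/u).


beta = arctan(9.0 / 29.2) = 17.1303 degrees


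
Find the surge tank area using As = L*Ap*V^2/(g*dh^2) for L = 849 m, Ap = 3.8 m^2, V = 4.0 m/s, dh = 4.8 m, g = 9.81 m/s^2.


As = 849 * 3.8 * 4.0^2 / (9.81 * 4.8^2) = 228.3809 m^2


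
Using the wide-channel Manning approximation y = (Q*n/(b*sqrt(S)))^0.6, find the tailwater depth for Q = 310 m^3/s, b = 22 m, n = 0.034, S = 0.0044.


y = (310 * 0.034 / (22 * 0.0044^0.5))^0.6 = 3.2750 m


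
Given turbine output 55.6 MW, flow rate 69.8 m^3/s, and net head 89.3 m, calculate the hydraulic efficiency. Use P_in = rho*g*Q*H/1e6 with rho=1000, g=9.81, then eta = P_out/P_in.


P_in = 1000 * 9.81 * 69.8 * 89.3 / 1e6 = 61.1471 MW
eta = 55.6 / 61.1471 = 0.9093


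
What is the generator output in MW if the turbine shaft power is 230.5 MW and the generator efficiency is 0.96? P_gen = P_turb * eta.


P_gen = 230.5 * 0.96 = 221.2800 MW


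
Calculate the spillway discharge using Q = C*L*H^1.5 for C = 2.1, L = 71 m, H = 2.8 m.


Q = 2.1 * 71 * 2.8^1.5 = 698.5777 m^3/s


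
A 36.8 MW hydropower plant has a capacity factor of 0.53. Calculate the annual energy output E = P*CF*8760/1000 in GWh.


E = 36.8 * 0.53 * 8760 / 1000 = 170.8550 GWh


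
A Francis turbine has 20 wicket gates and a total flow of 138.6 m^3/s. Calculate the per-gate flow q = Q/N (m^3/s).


q = 138.6 / 20 = 6.9300 m^3/s


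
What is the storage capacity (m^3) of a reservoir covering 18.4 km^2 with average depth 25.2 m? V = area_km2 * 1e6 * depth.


V = 18.4 * 1e6 * 25.2 = 4.6368e+08 m^3


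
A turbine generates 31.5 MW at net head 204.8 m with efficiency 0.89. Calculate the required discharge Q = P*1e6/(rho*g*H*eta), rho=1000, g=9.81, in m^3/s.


Q = 31.5 * 1e6 / (1000 * 9.81 * 204.8 * 0.89) = 17.6166 m^3/s


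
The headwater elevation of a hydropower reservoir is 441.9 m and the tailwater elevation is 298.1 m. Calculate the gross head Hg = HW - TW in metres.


Hg = 441.9 - 298.1 = 143.8000 m


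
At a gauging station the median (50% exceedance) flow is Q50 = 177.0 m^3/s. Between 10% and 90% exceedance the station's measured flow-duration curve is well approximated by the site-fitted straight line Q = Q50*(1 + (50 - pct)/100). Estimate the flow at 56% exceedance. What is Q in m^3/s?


Q = 177.0 * (1 + (50 - 56)/100) = 166.3800 m^3/s


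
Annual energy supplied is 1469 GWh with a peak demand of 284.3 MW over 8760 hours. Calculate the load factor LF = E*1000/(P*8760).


LF = 1469 * 1000 / (284.3 * 8760) = 0.5898


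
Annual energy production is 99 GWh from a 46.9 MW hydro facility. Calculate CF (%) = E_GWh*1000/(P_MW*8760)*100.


CF = 99 * 1000 / (46.9 * 8760) * 100 = 24.0967 %


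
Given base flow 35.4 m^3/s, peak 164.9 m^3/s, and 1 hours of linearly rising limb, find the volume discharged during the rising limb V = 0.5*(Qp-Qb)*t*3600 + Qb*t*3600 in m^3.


V = 0.5*(164.9 - 35.4)*1*3600 + 35.4*1*3600 = 360540.0000 m^3


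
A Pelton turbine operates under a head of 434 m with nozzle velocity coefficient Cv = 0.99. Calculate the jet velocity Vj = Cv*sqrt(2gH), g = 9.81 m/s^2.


Vj = 0.99 * sqrt(2*9.81*434) = 91.3544 m/s


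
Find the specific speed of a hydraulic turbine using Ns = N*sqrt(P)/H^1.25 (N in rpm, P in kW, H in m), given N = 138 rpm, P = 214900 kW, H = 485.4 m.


Ns = 138 * 214900^0.5 / 485.4^1.25 = 28.0784


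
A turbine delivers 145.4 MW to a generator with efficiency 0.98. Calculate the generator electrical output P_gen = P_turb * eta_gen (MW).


P_gen = 145.4 * 0.98 = 142.4920 MW


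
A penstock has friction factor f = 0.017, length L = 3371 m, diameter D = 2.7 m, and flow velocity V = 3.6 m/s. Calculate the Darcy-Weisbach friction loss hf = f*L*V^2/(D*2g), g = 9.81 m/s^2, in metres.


hf = 0.017 * 3371 * 3.6^2 / (2.7 * 2 * 9.81) = 14.0201 m


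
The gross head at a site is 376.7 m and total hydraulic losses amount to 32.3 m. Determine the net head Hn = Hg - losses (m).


Hn = 376.7 - 32.3 = 344.4000 m


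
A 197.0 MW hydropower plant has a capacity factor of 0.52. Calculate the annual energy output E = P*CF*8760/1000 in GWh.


E = 197.0 * 0.52 * 8760 / 1000 = 897.3744 GWh


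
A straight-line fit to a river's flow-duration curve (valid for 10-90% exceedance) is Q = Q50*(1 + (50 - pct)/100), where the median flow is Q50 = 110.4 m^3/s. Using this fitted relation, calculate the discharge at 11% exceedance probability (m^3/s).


Q = 110.4 * (1 + (50 - 11)/100) = 153.4560 m^3/s


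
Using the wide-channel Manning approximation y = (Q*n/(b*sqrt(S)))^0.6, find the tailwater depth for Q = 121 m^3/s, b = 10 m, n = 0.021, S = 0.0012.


y = (121 * 0.021 / (10 * 0.0012^0.5))^0.6 = 3.3056 m


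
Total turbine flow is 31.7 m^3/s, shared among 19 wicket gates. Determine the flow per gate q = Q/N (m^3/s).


q = 31.7 / 19 = 1.6684 m^3/s


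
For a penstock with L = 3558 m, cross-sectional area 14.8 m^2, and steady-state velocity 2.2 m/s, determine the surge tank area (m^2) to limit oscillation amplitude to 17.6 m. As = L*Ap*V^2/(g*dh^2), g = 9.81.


As = 3558 * 14.8 * 2.2^2 / (9.81 * 17.6^2) = 83.8723 m^2


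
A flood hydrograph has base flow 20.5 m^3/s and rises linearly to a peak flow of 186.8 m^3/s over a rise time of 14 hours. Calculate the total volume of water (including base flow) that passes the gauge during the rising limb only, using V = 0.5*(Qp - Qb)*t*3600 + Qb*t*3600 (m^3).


V = 0.5*(186.8 - 20.5)*14*3600 + 20.5*14*3600 = 5.2240e+06 m^3


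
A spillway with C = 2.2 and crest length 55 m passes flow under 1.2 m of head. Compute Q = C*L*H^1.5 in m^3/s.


Q = 2.2 * 55 * 1.2^1.5 = 159.0586 m^3/s


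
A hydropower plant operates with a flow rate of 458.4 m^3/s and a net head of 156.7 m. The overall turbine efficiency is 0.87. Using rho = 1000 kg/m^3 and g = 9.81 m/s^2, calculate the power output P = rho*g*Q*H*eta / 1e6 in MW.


P = 1000 * 9.81 * 458.4 * 156.7 * 0.87 / 1e6 = 613.0584 MW


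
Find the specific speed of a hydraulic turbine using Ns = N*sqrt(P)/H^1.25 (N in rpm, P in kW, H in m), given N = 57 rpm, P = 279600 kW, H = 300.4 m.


Ns = 57 * 279600^0.5 / 300.4^1.25 = 24.1001


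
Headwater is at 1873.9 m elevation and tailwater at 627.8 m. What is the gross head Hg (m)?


Hg = 1873.9 - 627.8 = 1246.1000 m


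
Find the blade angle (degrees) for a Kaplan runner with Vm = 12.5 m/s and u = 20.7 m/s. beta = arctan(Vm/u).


beta = arctan(12.5 / 20.7) = 31.1263 degrees


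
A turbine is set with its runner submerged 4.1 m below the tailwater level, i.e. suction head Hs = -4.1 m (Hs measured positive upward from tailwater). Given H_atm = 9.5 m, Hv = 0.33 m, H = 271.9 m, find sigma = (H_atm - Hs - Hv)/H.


sigma = (9.5 - (-4.1) - 0.33) / 271.9 = 0.0488


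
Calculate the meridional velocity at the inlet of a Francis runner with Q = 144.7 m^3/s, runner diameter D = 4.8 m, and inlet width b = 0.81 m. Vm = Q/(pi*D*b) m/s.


Vm = 144.7 / (pi * 4.8 * 0.81) = 11.8466 m/s


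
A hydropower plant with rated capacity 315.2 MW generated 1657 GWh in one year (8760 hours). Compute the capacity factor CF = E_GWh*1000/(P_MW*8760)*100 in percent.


CF = 1657 * 1000 / (315.2 * 8760) * 100 = 60.0112 %


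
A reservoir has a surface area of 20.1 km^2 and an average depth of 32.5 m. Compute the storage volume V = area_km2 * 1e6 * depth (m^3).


V = 20.1 * 1e6 * 32.5 = 6.5325e+08 m^3


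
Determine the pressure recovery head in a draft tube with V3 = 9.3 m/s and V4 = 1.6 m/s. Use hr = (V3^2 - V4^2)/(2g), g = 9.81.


hr = (9.3^2 - 1.6^2) / (2*9.81) = 4.2778 m


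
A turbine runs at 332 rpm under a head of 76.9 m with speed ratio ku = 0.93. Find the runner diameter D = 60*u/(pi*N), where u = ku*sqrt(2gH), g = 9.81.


u = 0.93 * sqrt(2*9.81*76.9) = 36.1240 m/s
D = 60 * 36.1240 / (pi * 332) = 2.0781 m


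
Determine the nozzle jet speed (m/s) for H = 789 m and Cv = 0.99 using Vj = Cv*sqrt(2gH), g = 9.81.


Vj = 0.99 * sqrt(2*9.81*789) = 123.1752 m/s


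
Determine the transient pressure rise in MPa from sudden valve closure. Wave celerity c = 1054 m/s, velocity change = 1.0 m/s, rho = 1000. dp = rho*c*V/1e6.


dp = 1000 * 1054 * 1.0 / 1e6 = 1.0540 MPa


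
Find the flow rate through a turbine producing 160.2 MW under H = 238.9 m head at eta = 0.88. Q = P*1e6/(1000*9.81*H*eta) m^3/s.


Q = 160.2 * 1e6 / (1000 * 9.81 * 238.9 * 0.88) = 77.6774 m^3/s


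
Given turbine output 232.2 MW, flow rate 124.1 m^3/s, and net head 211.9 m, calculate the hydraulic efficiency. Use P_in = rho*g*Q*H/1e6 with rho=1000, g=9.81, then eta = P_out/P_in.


P_in = 1000 * 9.81 * 124.1 * 211.9 / 1e6 = 257.9715 MW
eta = 232.2 / 257.9715 = 0.9001


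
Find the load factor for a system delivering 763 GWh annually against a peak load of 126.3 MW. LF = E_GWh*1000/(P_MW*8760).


LF = 763 * 1000 / (126.3 * 8760) = 0.6896


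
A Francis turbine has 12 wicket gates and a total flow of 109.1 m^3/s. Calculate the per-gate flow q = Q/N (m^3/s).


q = 109.1 / 12 = 9.0917 m^3/s


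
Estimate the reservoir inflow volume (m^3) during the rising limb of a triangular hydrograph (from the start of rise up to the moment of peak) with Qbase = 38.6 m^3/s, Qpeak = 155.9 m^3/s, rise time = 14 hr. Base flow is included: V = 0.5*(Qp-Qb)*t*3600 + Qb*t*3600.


V = 0.5*(155.9 - 38.6)*14*3600 + 38.6*14*3600 = 4.9014e+06 m^3


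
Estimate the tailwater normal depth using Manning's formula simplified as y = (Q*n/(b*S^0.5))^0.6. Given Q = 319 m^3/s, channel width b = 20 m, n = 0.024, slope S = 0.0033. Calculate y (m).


y = (319 * 0.024 / (20 * 0.0033^0.5))^0.6 = 3.1205 m


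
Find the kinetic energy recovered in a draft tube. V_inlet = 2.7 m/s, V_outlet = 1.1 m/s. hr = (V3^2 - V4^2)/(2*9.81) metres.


hr = (2.7^2 - 1.1^2) / (2*9.81) = 0.3099 m


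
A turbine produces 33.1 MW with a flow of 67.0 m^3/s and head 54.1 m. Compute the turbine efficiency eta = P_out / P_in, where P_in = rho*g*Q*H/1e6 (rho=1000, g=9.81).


P_in = 1000 * 9.81 * 67.0 * 54.1 / 1e6 = 35.5583 MW
eta = 33.1 / 35.5583 = 0.9309


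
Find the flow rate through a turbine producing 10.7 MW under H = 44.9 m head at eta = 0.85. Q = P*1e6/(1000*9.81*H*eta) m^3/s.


Q = 10.7 * 1e6 / (1000 * 9.81 * 44.9 * 0.85) = 28.5792 m^3/s


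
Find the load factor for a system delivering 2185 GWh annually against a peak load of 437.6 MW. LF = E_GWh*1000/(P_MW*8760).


LF = 2185 * 1000 / (437.6 * 8760) = 0.5700


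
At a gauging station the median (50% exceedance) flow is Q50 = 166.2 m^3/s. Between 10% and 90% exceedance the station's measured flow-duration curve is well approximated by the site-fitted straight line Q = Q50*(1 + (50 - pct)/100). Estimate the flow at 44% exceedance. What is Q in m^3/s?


Q = 166.2 * (1 + (50 - 44)/100) = 176.1720 m^3/s


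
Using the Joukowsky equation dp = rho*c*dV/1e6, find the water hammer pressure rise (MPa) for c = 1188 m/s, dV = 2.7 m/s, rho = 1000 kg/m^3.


dp = 1000 * 1188 * 2.7 / 1e6 = 3.2076 MPa


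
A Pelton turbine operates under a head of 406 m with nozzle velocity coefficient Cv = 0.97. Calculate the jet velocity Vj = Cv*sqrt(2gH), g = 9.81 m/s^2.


Vj = 0.97 * sqrt(2*9.81*406) = 86.5734 m/s


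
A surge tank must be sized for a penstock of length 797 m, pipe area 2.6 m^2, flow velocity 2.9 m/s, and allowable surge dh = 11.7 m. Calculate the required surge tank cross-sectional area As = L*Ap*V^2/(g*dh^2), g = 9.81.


As = 797 * 2.6 * 2.9^2 / (9.81 * 11.7^2) = 12.9774 m^2


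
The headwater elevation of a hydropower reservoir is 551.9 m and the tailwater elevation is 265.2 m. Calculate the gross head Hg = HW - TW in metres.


Hg = 551.9 - 265.2 = 286.7000 m


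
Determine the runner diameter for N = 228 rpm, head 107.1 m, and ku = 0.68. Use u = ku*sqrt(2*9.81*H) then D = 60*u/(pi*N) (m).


u = 0.68 * sqrt(2*9.81*107.1) = 31.1712 m/s
D = 60 * 31.1712 / (pi * 228) = 2.6111 m


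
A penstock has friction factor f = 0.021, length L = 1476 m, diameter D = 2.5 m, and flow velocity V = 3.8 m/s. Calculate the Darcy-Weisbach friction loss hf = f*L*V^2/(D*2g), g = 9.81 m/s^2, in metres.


hf = 0.021 * 1476 * 3.8^2 / (2.5 * 2 * 9.81) = 9.1250 m


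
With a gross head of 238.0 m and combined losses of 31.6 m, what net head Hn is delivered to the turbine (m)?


Hn = 238.0 - 31.6 = 206.4000 m


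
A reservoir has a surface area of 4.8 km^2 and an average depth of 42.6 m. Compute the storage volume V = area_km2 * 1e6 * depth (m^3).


V = 4.8 * 1e6 * 42.6 = 2.0448e+08 m^3


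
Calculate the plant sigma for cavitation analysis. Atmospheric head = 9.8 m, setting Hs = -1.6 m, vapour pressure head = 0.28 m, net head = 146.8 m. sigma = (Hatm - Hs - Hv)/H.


sigma = (9.8 - (-1.6) - 0.28) / 146.8 = 0.0757


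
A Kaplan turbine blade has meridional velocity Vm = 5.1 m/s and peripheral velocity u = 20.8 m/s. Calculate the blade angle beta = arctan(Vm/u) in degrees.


beta = arctan(5.1 / 20.8) = 13.7767 degrees


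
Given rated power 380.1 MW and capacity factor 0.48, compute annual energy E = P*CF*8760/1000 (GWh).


E = 380.1 * 0.48 * 8760 / 1000 = 1598.2445 GWh


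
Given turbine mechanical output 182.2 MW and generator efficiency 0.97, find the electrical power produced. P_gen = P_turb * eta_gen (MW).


P_gen = 182.2 * 0.97 = 176.7340 MW


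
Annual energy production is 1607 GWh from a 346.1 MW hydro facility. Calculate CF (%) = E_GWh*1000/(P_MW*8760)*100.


CF = 1607 * 1000 / (346.1 * 8760) * 100 = 53.0042 %


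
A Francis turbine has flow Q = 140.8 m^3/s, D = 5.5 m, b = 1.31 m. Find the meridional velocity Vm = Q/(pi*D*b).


Vm = 140.8 / (pi * 5.5 * 1.31) = 6.2204 m/s


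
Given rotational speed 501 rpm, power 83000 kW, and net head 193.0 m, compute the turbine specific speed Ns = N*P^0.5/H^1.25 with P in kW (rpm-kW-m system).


Ns = 501 * 83000^0.5 / 193.0^1.25 = 200.6458


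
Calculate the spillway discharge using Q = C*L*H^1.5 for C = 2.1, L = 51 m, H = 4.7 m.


Q = 2.1 * 51 * 4.7^1.5 = 1091.2802 m^3/s


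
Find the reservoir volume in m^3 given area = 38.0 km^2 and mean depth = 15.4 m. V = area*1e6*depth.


V = 38.0 * 1e6 * 15.4 = 5.8520e+08 m^3


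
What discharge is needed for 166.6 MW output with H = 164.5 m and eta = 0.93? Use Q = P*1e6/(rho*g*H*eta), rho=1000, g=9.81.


Q = 166.6 * 1e6 / (1000 * 9.81 * 164.5 * 0.93) = 111.0087 m^3/s


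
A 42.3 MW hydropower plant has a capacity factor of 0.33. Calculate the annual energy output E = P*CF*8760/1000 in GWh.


E = 42.3 * 0.33 * 8760 / 1000 = 122.2808 GWh


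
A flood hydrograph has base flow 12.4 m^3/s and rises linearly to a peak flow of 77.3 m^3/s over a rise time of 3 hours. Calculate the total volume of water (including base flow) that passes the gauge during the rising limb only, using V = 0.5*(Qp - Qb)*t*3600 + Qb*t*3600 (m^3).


V = 0.5*(77.3 - 12.4)*3*3600 + 12.4*3*3600 = 484380.0000 m^3


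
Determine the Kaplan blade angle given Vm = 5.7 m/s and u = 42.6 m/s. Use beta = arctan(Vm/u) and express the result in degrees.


beta = arctan(5.7 / 42.6) = 7.6211 degrees


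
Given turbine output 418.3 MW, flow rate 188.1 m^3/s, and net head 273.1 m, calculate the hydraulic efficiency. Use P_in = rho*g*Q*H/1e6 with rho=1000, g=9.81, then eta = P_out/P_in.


P_in = 1000 * 9.81 * 188.1 * 273.1 / 1e6 = 503.9408 MW
eta = 418.3 / 503.9408 = 0.8301


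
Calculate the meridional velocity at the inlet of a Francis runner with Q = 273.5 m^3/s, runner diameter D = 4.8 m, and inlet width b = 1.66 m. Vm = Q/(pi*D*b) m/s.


Vm = 273.5 / (pi * 4.8 * 1.66) = 10.9259 m/s


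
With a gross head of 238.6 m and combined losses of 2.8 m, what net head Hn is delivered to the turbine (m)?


Hn = 238.6 - 2.8 = 235.8000 m


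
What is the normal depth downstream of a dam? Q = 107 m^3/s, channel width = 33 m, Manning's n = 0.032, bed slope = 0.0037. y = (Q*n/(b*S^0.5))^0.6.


y = (107 * 0.032 / (33 * 0.0037^0.5))^0.6 = 1.3777 m


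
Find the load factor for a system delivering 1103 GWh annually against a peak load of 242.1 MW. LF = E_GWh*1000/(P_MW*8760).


LF = 1103 * 1000 / (242.1 * 8760) = 0.5201


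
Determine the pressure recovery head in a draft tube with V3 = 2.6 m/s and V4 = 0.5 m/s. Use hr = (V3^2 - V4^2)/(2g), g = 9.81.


hr = (2.6^2 - 0.5^2) / (2*9.81) = 0.3318 m


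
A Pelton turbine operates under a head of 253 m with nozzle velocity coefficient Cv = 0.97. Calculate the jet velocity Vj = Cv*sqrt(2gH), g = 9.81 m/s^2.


Vj = 0.97 * sqrt(2*9.81*253) = 68.3410 m/s


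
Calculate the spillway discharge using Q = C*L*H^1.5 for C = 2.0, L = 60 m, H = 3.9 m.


Q = 2.0 * 60 * 3.9^1.5 = 924.2259 m^3/s


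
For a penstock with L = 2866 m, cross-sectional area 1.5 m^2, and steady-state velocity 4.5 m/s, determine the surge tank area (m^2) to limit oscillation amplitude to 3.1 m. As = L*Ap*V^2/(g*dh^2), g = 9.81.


As = 2866 * 1.5 * 4.5^2 / (9.81 * 3.1^2) = 923.4217 m^2


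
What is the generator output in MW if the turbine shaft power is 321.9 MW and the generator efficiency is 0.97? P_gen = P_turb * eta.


P_gen = 321.9 * 0.97 = 312.2430 MW


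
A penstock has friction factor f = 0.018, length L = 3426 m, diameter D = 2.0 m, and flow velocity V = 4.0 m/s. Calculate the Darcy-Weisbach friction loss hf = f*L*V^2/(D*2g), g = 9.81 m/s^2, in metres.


hf = 0.018 * 3426 * 4.0^2 / (2.0 * 2 * 9.81) = 25.1450 m


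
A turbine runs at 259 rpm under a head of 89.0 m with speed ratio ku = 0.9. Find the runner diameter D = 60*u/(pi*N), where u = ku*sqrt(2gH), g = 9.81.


u = 0.9 * sqrt(2*9.81*89.0) = 37.6086 m/s
D = 60 * 37.6086 / (pi * 259) = 2.7732 m


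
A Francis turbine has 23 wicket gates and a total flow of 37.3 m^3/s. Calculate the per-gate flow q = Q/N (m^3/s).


q = 37.3 / 23 = 1.6217 m^3/s


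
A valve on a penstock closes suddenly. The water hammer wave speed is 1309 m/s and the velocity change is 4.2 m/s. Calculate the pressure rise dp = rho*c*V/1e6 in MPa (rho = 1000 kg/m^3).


dp = 1000 * 1309 * 4.2 / 1e6 = 5.4978 MPa


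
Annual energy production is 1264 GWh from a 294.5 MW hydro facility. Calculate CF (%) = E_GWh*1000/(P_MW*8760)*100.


CF = 1264 * 1000 / (294.5 * 8760) * 100 = 48.9957 %


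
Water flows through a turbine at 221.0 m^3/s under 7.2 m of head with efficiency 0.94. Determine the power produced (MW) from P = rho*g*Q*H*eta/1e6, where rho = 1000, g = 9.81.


P = 1000 * 9.81 * 221.0 * 7.2 * 0.94 / 1e6 = 14.6731 MW


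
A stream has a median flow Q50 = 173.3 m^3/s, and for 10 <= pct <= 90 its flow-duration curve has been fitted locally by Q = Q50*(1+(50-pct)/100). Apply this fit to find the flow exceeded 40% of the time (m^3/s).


Q = 173.3 * (1 + (50 - 40)/100) = 190.6300 m^3/s


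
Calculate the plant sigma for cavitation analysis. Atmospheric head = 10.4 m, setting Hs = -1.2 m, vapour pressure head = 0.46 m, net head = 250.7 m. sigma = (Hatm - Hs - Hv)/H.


sigma = (10.4 - (-1.2) - 0.46) / 250.7 = 0.0444


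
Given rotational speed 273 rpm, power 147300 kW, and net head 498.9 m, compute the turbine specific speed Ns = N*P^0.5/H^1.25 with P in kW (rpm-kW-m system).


Ns = 273 * 147300^0.5 / 498.9^1.25 = 44.4372


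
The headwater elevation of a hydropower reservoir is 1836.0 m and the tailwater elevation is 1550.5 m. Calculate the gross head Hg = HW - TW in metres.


Hg = 1836.0 - 1550.5 = 285.5000 m


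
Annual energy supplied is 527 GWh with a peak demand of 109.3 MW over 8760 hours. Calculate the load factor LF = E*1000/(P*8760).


LF = 527 * 1000 / (109.3 * 8760) = 0.5504


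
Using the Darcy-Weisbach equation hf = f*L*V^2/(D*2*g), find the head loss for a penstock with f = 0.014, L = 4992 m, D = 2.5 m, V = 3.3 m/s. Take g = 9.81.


hf = 0.014 * 4992 * 3.3^2 / (2.5 * 2 * 9.81) = 15.5164 m


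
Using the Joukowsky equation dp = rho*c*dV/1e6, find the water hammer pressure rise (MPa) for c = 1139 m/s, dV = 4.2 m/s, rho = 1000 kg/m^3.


dp = 1000 * 1139 * 4.2 / 1e6 = 4.7838 MPa


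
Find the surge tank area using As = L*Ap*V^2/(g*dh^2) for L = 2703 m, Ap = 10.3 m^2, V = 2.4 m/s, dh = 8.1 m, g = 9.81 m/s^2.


As = 2703 * 10.3 * 2.4^2 / (9.81 * 8.1^2) = 249.1533 m^2


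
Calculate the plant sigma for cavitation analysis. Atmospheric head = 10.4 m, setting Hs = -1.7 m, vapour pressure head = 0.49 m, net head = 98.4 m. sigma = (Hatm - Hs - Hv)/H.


sigma = (10.4 - (-1.7) - 0.49) / 98.4 = 0.1180


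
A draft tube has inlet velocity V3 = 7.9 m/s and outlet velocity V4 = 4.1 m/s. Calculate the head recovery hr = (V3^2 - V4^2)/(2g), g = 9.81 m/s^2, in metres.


hr = (7.9^2 - 4.1^2) / (2*9.81) = 2.3242 m


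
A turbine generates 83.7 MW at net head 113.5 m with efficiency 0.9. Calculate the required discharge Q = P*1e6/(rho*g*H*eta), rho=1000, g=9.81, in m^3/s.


Q = 83.7 * 1e6 / (1000 * 9.81 * 113.5 * 0.9) = 83.5253 m^3/s


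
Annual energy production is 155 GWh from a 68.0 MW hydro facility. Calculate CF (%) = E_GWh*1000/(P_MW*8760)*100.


CF = 155 * 1000 / (68.0 * 8760) * 100 = 26.0207 %


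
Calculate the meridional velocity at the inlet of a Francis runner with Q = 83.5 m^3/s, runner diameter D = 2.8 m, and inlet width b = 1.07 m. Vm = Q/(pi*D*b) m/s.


Vm = 83.5 / (pi * 2.8 * 1.07) = 8.8715 m/s


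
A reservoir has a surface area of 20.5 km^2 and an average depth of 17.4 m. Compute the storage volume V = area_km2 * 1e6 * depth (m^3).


V = 20.5 * 1e6 * 17.4 = 3.5670e+08 m^3


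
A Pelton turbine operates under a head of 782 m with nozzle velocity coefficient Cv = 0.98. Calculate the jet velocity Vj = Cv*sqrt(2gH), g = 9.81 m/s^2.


Vj = 0.98 * sqrt(2*9.81*782) = 121.3889 m/s


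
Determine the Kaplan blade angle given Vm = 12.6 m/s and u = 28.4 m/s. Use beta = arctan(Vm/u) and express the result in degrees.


beta = arctan(12.6 / 28.4) = 23.9250 degrees


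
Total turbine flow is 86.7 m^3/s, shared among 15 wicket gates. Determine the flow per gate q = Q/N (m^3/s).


q = 86.7 / 15 = 5.7800 m^3/s


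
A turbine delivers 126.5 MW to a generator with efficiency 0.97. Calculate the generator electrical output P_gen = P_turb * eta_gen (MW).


P_gen = 126.5 * 0.97 = 122.7050 MW


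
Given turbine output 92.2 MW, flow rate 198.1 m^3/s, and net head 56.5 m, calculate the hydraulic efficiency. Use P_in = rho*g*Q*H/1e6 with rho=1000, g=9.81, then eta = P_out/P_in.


P_in = 1000 * 9.81 * 198.1 * 56.5 / 1e6 = 109.7999 MW
eta = 92.2 / 109.7999 = 0.8397


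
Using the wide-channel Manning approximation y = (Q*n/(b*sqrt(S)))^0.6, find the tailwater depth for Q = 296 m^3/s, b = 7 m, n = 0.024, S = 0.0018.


y = (296 * 0.024 / (7 * 0.0018^0.5))^0.6 = 6.7183 m


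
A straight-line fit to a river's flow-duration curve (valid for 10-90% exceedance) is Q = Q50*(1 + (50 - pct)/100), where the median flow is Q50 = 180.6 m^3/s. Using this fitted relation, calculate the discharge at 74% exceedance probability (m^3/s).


Q = 180.6 * (1 + (50 - 74)/100) = 137.2560 m^3/s


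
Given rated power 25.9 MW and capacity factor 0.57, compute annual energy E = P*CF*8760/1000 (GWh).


E = 25.9 * 0.57 * 8760 / 1000 = 129.3239 GWh


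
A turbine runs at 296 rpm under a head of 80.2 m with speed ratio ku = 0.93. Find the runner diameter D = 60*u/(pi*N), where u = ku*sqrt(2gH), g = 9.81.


u = 0.93 * sqrt(2*9.81*80.2) = 36.8909 m/s
D = 60 * 36.8909 / (pi * 296) = 2.3803 m


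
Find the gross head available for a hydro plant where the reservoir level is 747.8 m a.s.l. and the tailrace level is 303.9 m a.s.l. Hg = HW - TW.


Hg = 747.8 - 303.9 = 443.9000 m


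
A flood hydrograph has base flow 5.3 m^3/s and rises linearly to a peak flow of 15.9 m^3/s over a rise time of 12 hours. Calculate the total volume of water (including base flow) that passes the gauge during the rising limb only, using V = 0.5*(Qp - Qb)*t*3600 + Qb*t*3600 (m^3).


V = 0.5*(15.9 - 5.3)*12*3600 + 5.3*12*3600 = 457920.0000 m^3


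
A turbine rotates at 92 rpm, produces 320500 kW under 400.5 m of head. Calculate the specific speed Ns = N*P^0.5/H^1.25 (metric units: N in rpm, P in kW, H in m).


Ns = 92 * 320500^0.5 / 400.5^1.25 = 29.0702


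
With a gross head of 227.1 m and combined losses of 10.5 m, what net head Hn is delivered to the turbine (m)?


Hn = 227.1 - 10.5 = 216.6000 m


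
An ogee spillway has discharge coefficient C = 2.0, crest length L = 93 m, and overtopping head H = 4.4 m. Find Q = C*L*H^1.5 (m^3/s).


Q = 2.0 * 93 * 4.4^1.5 = 1716.6903 m^3/s


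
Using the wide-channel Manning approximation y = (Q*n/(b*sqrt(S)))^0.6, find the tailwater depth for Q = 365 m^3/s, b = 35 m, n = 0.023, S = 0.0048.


y = (365 * 0.023 / (35 * 0.0048^0.5))^0.6 = 2.1067 m


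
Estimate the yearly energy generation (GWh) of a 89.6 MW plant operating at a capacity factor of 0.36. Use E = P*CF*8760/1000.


E = 89.6 * 0.36 * 8760 / 1000 = 282.5626 GWh


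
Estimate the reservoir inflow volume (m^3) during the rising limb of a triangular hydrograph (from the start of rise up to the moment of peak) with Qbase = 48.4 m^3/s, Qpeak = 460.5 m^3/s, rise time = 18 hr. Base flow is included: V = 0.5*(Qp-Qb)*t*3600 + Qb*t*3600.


V = 0.5*(460.5 - 48.4)*18*3600 + 48.4*18*3600 = 1.6488e+07 m^3


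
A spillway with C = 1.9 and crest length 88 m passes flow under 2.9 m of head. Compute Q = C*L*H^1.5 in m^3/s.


Q = 1.9 * 88 * 2.9^1.5 = 825.7209 m^3/s


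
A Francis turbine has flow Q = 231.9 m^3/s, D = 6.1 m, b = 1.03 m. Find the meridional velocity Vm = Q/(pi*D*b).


Vm = 231.9 / (pi * 6.1 * 1.03) = 11.7485 m/s


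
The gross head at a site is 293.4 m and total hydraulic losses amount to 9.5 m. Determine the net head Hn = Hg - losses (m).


Hn = 293.4 - 9.5 = 283.9000 m


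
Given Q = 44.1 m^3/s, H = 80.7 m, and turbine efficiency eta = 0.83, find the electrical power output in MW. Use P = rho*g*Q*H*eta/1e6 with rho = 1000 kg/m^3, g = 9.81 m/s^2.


P = 1000 * 9.81 * 44.1 * 80.7 * 0.83 / 1e6 = 28.9774 MW


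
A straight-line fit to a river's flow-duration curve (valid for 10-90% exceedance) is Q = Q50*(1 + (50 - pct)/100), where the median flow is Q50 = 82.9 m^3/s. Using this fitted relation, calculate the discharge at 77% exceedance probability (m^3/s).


Q = 82.9 * (1 + (50 - 77)/100) = 60.5170 m^3/s


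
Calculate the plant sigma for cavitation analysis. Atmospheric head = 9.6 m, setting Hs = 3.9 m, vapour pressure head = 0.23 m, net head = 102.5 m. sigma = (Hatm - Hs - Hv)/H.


sigma = (9.6 - 3.9 - 0.23) / 102.5 = 0.0534


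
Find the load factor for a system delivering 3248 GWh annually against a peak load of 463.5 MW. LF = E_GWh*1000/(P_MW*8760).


LF = 3248 * 1000 / (463.5 * 8760) = 0.7999


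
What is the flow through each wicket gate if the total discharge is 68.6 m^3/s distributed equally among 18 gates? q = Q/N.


q = 68.6 / 18 = 3.8111 m^3/s


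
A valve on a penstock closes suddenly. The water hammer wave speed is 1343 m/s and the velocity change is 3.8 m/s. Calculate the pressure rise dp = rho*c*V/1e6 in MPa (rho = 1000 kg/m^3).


dp = 1000 * 1343 * 3.8 / 1e6 = 5.1034 MPa


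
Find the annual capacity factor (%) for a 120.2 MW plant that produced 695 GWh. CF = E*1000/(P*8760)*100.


CF = 695 * 1000 / (120.2 * 8760) * 100 = 66.0049 %


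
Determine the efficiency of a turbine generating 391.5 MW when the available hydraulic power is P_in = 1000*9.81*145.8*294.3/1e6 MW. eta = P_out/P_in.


P_in = 1000 * 9.81 * 145.8 * 294.3 / 1e6 = 420.9367 MW
eta = 391.5 / 420.9367 = 0.9301


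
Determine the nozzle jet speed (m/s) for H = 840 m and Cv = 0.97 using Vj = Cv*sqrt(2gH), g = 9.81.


Vj = 0.97 * sqrt(2*9.81*840) = 124.5262 m/s


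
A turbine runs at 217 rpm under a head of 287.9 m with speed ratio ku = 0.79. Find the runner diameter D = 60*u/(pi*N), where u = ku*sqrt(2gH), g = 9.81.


u = 0.79 * sqrt(2*9.81*287.9) = 59.3742 m/s
D = 60 * 59.3742 / (pi * 217) = 5.2256 m


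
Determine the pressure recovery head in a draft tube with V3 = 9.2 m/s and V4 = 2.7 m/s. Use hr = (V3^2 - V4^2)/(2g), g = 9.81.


hr = (9.2^2 - 2.7^2) / (2*9.81) = 3.9424 m


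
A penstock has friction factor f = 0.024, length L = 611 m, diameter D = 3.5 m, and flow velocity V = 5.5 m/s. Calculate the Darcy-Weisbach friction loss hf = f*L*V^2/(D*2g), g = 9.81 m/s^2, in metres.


hf = 0.024 * 611 * 5.5^2 / (3.5 * 2 * 9.81) = 6.4597 m


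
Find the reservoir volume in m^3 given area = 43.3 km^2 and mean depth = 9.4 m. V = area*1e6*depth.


V = 43.3 * 1e6 * 9.4 = 4.0702e+08 m^3


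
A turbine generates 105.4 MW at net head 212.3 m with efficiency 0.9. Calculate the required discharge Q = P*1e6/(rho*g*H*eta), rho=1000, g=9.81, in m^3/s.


Q = 105.4 * 1e6 / (1000 * 9.81 * 212.3 * 0.9) = 56.2314 m^3/s


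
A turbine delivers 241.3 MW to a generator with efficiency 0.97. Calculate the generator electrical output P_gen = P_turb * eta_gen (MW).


P_gen = 241.3 * 0.97 = 234.0610 MW


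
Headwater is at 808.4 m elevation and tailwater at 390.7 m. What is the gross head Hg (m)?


Hg = 808.4 - 390.7 = 417.7000 m


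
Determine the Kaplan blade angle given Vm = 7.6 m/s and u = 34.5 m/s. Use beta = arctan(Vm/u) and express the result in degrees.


beta = arctan(7.6 / 34.5) = 12.4233 degrees


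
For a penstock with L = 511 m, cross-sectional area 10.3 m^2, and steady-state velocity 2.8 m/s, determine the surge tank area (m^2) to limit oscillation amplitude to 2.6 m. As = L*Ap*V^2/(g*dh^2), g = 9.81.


As = 511 * 10.3 * 2.8^2 / (9.81 * 2.6^2) = 622.2408 m^2


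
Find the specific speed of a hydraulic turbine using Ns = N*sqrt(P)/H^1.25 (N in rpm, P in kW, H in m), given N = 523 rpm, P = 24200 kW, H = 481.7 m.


Ns = 523 * 24200^0.5 / 481.7^1.25 = 36.0528


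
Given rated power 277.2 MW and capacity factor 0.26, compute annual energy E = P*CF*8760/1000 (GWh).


E = 277.2 * 0.26 * 8760 / 1000 = 631.3507 GWh


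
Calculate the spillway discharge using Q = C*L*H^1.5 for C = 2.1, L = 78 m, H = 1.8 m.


Q = 2.1 * 78 * 1.8^1.5 = 395.5694 m^3/s


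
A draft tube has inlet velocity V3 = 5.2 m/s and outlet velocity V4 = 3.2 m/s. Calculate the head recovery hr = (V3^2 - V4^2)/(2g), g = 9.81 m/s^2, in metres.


hr = (5.2^2 - 3.2^2) / (2*9.81) = 0.8563 m


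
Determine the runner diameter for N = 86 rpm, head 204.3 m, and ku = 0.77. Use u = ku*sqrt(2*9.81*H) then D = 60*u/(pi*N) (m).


u = 0.77 * sqrt(2*9.81*204.3) = 48.7500 m/s
D = 60 * 48.7500 / (pi * 86) = 10.8262 m


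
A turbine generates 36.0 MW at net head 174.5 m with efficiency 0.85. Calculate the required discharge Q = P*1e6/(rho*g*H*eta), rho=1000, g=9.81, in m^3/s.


Q = 36.0 * 1e6 / (1000 * 9.81 * 174.5 * 0.85) = 24.7411 m^3/s


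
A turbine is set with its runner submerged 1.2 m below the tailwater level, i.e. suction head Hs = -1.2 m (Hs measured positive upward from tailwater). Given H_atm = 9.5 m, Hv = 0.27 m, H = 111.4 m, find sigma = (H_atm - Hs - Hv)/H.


sigma = (9.5 - (-1.2) - 0.27) / 111.4 = 0.0936


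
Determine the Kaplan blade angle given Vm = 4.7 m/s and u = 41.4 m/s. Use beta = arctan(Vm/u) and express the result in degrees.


beta = arctan(4.7 / 41.4) = 6.4769 degrees


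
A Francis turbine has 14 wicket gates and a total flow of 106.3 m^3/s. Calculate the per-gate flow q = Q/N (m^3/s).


q = 106.3 / 14 = 7.5929 m^3/s


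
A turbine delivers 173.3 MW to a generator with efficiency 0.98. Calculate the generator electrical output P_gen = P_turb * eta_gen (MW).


P_gen = 173.3 * 0.98 = 169.8340 MW


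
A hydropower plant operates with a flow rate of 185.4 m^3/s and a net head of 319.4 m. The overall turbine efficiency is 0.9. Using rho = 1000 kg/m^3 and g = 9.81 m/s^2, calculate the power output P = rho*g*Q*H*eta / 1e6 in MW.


P = 1000 * 9.81 * 185.4 * 319.4 * 0.9 / 1e6 = 522.8248 MW


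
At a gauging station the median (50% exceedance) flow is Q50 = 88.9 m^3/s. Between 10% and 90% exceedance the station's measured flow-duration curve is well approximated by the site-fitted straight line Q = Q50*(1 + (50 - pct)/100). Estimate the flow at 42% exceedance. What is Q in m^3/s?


Q = 88.9 * (1 + (50 - 42)/100) = 96.0120 m^3/s


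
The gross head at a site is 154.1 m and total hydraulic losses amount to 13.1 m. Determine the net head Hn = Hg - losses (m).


Hn = 154.1 - 13.1 = 141.0000 m


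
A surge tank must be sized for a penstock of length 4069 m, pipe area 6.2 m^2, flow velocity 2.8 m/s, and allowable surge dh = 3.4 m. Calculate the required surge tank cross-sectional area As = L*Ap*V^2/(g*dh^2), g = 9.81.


As = 4069 * 6.2 * 2.8^2 / (9.81 * 3.4^2) = 1744.0888 m^2


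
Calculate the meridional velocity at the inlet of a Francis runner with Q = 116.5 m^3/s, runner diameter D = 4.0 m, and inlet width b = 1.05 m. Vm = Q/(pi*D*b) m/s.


Vm = 116.5 / (pi * 4.0 * 1.05) = 8.8293 m/s


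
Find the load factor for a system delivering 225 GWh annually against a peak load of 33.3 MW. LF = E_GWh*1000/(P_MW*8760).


LF = 225 * 1000 / (33.3 * 8760) = 0.7713


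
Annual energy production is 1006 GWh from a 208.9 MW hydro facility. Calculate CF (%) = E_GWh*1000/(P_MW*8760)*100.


CF = 1006 * 1000 / (208.9 * 8760) * 100 = 54.9738 %


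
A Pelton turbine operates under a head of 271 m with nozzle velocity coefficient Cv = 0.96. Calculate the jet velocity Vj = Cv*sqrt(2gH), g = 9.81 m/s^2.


Vj = 0.96 * sqrt(2*9.81*271) = 70.0012 m/s


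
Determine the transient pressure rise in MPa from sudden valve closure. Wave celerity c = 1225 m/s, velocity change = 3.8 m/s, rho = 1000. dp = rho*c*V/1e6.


dp = 1000 * 1225 * 3.8 / 1e6 = 4.6550 MPa


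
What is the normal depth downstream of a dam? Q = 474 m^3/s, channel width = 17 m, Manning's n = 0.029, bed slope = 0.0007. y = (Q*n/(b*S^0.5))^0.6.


y = (474 * 0.029 / (17 * 0.0007^0.5))^0.6 = 7.7823 m


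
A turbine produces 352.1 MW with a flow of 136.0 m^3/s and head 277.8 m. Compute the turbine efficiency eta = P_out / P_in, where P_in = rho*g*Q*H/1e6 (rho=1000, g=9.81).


P_in = 1000 * 9.81 * 136.0 * 277.8 / 1e6 = 370.6296 MW
eta = 352.1 / 370.6296 = 0.9500


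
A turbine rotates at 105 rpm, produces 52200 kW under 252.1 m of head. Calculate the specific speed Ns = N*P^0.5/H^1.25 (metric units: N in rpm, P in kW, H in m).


Ns = 105 * 52200^0.5 / 252.1^1.25 = 23.8813


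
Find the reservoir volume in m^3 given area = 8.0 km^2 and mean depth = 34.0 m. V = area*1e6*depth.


V = 8.0 * 1e6 * 34.0 = 2.7200e+08 m^3


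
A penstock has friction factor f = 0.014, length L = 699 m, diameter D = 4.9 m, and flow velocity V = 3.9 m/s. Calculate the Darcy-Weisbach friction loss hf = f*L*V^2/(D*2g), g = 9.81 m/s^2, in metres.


hf = 0.014 * 699 * 3.9^2 / (4.9 * 2 * 9.81) = 1.5482 m


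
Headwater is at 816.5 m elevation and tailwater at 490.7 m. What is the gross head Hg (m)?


Hg = 816.5 - 490.7 = 325.8000 m


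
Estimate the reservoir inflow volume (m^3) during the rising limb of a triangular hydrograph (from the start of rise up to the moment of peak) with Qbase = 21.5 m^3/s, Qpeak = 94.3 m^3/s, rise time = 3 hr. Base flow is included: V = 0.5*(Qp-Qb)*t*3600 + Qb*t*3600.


V = 0.5*(94.3 - 21.5)*3*3600 + 21.5*3*3600 = 625320.0000 m^3
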